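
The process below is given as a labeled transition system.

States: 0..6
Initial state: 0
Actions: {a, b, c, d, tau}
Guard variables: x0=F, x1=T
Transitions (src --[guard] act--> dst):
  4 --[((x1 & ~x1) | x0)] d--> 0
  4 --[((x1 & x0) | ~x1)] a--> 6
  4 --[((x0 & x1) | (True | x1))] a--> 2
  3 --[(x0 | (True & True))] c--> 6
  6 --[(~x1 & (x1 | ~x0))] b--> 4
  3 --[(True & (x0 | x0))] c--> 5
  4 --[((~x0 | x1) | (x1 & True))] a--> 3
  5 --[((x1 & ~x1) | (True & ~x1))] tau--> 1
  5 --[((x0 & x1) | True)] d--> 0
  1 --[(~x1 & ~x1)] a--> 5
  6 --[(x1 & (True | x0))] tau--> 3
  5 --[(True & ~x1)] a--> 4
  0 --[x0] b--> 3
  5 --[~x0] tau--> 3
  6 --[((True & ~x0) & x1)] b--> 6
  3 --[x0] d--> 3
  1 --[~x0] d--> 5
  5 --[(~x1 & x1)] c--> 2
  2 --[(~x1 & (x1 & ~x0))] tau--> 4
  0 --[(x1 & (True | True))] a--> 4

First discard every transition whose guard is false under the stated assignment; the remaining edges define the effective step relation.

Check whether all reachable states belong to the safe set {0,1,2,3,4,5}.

Safe = {0,1,2,3,4,5}
Reach set: {0,2,3,4,6}
  0: ok
  2: ok
  3: ok
  4: ok
  6: VIOLATES
witness against invariant: a·a·c → 6

Answer: INVARIANT VIOLATED at state 6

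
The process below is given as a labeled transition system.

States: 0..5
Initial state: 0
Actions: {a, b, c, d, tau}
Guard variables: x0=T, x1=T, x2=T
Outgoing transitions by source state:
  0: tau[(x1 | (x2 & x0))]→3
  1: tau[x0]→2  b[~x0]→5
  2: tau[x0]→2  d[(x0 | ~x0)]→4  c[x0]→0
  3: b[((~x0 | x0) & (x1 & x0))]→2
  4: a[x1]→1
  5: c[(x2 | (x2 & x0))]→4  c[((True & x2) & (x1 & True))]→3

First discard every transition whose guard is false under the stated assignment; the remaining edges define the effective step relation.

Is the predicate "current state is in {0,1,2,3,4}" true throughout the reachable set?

Answer: INVARIANT HOLDS

Trace:
Inv-set: {0,1,2,3,4}
Reachable = {0,1,2,3,4}
  0: ok
  1: ok
  2: ok
  3: ok
  4: ok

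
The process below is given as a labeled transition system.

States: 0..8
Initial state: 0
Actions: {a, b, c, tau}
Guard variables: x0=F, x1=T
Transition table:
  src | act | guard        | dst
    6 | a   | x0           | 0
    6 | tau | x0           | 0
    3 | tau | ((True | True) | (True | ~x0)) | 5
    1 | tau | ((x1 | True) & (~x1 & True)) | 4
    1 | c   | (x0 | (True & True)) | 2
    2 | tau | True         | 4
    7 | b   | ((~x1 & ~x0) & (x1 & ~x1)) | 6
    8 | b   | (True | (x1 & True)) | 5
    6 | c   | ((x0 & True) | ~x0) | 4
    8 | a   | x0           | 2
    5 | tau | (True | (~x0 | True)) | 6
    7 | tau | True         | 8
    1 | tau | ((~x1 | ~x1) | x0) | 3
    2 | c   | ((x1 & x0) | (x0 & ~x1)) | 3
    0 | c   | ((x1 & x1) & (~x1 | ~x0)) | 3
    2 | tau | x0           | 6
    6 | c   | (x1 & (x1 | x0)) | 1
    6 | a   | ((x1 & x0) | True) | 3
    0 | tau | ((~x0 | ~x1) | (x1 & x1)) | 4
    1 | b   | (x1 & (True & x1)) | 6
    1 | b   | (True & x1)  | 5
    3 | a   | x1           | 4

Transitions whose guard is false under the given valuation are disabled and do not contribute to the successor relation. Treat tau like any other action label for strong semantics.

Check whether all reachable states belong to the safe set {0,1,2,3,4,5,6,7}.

Allowed set {0,1,2,3,4,5,6,7}
Reach set: {0,1,2,3,4,5,6}
  0: safe
  1: safe
  2: safe
  3: safe
  4: safe
  5: safe
  6: safe

Answer: INVARIANT HOLDS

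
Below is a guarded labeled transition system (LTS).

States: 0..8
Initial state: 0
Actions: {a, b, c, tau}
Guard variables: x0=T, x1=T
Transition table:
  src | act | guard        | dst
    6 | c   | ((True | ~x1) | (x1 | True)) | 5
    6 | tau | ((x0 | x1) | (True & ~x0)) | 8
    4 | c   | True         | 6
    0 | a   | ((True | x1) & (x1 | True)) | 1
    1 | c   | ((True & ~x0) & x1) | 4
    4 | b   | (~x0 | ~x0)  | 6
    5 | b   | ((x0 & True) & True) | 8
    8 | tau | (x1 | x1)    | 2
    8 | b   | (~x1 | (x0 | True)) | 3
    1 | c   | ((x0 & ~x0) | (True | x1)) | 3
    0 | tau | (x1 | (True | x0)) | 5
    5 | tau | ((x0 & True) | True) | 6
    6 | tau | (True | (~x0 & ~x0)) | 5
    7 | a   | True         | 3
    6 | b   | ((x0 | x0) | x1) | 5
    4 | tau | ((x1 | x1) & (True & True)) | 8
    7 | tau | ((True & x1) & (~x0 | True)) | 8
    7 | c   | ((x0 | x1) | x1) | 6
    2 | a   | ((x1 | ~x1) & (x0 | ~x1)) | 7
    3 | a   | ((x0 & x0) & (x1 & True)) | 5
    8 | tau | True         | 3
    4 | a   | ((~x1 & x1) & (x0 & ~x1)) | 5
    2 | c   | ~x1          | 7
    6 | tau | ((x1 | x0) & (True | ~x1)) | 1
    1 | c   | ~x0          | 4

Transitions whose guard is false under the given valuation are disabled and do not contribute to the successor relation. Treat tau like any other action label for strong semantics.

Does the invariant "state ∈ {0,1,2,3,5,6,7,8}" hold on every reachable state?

Answer: INVARIANT HOLDS

Analysis:
Safe = {0,1,2,3,5,6,7,8}
R = {0,1,2,3,5,6,7,8}
  0: safe
  1: safe
  2: safe
  3: safe
  5: safe
  6: safe
  7: safe
  8: safe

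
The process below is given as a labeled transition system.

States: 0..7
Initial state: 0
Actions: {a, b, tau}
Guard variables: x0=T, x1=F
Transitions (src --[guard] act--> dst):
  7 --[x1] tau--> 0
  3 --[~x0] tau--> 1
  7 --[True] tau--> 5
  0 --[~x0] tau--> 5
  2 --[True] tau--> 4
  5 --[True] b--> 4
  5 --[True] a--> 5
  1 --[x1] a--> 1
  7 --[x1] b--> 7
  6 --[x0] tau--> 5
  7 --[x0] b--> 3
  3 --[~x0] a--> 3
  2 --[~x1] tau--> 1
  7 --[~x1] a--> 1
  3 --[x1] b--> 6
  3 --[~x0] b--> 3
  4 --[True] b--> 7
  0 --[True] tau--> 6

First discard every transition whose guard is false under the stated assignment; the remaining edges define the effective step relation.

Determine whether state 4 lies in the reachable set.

Answer: REACHABLE

Trace:
After dropping false guards: 10 live edges.
L0 = {0}
L1 = {6}  cumulative {0,6}
L2 = {5}  cumulative {0,5,6}
L3 = {4}  cumulative {0,4,5,6}
L4 = {7}  cumulative {0,4,5,6,7}
L5 = {1,3}  cumulative {0,1,3,4,5,6,7}
Reach set: {0,1,3,4,5,6,7}
Path to 4: tau·tau·b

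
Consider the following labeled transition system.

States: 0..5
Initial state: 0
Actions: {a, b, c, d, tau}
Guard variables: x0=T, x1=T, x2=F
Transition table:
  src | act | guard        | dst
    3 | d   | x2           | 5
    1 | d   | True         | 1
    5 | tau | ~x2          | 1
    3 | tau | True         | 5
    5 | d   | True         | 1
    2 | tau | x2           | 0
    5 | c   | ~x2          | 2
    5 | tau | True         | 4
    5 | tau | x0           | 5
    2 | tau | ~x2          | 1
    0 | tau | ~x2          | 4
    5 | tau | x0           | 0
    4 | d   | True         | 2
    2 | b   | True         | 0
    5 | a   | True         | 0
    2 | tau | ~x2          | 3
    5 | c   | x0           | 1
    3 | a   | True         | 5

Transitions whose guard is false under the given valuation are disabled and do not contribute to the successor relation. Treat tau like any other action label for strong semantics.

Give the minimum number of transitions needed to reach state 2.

Answer: 2

Working:
Breadth-first toward 2:
  depth 0: {0}
  depth 1: {4}
  depth 2: {2}
first hit 2 at d=2 via tau·d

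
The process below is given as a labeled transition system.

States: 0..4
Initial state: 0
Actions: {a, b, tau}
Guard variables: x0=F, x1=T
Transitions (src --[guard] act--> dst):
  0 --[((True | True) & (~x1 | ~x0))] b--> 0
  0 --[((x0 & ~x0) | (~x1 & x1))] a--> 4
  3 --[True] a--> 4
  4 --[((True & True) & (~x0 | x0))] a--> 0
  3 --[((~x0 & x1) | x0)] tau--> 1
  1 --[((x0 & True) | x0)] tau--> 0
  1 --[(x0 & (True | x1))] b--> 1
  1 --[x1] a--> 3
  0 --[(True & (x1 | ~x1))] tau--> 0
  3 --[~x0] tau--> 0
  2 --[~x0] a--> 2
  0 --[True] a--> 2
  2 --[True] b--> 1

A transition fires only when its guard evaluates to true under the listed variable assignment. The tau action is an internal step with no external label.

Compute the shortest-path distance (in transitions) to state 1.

Answer: 2

Trace:
Layered search for 1:
  Layer 0: {0}
  Layer 1: {2}
  Layer 2: {1}
first hit 1 at d=2 via a·b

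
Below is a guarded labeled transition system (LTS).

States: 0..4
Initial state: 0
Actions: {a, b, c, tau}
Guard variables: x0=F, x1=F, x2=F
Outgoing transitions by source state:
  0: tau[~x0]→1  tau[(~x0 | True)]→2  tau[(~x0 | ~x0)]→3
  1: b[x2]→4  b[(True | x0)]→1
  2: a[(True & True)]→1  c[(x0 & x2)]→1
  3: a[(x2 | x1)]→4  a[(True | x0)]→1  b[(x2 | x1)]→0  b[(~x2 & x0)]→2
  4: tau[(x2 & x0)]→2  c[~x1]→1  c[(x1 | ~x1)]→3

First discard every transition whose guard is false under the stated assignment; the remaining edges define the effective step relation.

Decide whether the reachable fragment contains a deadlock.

Reach set: {0,1,2,3}
  0: tau→1  tau→2  tau→3  [deg 3]
  1: b→1  [deg 1]
  2: a→1  [deg 1]
  3: a→1  [deg 1]

Answer: DEADLOCK-FREE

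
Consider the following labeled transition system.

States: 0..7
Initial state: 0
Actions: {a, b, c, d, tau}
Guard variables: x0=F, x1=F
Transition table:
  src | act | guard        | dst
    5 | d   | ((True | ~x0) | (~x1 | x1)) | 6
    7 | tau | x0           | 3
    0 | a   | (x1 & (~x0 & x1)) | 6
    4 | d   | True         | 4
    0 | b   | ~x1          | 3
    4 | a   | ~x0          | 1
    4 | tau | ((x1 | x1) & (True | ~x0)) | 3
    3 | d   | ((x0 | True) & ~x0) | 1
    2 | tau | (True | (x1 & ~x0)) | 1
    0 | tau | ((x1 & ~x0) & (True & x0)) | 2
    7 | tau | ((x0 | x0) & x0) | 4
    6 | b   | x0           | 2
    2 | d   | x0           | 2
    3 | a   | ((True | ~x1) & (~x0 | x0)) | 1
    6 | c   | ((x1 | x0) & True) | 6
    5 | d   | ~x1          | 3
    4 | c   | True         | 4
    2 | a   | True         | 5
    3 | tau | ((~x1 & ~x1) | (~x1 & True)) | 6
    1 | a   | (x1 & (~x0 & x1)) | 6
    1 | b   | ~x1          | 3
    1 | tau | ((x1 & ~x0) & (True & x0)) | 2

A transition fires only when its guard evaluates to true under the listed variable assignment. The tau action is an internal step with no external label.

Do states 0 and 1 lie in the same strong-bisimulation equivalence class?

Compute ~ classes (split until stable):
  P[0] = {{0,1,2,3,4,5,6,7}}
  P[1] = {{0,1},{2},{3},{4},{5},{6,7}}
6 equivalence class(es) (converged in 2)
[0]={0,1}  [1]={0,1}

Answer: BISIMILAR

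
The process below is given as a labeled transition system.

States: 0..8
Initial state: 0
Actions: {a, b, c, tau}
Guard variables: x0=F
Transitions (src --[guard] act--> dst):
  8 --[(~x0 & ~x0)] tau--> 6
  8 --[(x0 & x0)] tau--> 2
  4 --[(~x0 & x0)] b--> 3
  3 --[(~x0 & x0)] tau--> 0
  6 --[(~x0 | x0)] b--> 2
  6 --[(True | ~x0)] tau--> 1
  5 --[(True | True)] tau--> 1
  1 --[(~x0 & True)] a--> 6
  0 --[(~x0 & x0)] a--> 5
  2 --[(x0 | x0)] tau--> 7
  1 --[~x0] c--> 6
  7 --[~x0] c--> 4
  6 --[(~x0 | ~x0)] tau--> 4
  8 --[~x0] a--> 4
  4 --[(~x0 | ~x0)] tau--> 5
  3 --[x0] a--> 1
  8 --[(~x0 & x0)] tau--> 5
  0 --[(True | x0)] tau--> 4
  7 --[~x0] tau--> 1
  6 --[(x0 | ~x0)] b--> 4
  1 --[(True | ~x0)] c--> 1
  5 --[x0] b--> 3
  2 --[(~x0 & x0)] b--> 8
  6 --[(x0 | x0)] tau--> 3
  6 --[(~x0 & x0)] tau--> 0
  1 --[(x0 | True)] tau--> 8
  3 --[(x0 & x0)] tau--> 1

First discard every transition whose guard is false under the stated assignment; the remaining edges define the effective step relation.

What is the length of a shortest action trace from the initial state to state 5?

Answer: 2

Working:
BFS to 5:
  L0 = {0}
  L1 = {4}
  L2 = {5}
depth(5)=2, e.g. tau·tau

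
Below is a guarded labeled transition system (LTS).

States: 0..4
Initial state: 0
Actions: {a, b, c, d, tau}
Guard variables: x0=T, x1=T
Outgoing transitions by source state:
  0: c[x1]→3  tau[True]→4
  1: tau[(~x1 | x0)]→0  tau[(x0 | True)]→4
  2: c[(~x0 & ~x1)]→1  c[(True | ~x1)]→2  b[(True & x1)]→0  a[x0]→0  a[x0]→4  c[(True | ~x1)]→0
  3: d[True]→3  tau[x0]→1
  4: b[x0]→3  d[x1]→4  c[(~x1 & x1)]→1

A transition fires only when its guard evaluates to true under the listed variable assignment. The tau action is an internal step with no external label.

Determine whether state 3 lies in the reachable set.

Answer: REACHABLE

Working:
Guard filter leaves 13 enabled edge(s).
Layer 0: {0}
Layer 1: {3,4}  total {0,3,4}
Layer 2: {1}  total {0,1,3,4}
R = {0,1,3,4}
witness 3: c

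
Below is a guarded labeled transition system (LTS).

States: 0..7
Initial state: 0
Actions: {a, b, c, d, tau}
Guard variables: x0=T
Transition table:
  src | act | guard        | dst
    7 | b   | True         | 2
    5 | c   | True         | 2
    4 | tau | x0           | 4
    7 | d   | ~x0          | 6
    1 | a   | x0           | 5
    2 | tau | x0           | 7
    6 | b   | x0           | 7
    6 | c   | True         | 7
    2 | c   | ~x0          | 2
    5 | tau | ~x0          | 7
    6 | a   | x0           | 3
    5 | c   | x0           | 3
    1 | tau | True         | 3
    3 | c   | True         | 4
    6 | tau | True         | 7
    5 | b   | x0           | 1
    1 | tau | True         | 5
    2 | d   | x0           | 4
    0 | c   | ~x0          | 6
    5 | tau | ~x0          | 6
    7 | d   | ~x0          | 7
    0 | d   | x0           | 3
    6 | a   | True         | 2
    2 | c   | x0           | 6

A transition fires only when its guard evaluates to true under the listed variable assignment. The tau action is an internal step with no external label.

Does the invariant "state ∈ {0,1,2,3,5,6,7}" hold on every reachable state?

Safe = {0,1,2,3,5,6,7}
Reachable = {0,3,4}
  0: safe
  3: safe
  4: VIOLATES
witness against invariant: d·c → 4

Answer: INVARIANT VIOLATED at state 4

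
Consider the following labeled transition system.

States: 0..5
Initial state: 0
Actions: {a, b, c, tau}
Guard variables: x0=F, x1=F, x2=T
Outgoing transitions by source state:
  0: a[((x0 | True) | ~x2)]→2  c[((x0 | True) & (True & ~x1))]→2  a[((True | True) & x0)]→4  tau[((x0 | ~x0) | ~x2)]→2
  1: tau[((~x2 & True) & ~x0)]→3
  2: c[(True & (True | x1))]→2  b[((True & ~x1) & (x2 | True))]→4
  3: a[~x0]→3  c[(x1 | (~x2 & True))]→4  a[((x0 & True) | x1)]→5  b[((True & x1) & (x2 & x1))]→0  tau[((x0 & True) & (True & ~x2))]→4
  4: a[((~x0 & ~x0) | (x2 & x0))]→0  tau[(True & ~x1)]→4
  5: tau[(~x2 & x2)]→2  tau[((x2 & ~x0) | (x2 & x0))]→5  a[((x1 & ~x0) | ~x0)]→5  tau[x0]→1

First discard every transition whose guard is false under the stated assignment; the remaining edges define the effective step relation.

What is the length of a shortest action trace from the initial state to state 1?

Answer: UNREACHABLE

Trace:
Layered search for 1:
  L0 = {0}
  L1 = {2}
  L2 = {4}
1 never appears.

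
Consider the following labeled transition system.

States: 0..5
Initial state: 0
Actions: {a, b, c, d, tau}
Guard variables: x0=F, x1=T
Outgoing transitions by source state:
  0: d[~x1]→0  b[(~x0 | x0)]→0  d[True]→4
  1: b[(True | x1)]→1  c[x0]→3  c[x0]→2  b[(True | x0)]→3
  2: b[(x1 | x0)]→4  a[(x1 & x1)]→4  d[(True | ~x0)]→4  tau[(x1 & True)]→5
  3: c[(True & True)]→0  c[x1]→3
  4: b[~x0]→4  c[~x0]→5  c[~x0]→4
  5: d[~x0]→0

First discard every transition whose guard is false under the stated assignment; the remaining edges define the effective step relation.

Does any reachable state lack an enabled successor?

Reach set: {0,4,5}
  0: b→0  d→4  [2 exit(s)]
  4: b→4  c→4  c→5  [3 exit(s)]
  5: d→0  [1 exit(s)]

Answer: DEADLOCK-FREE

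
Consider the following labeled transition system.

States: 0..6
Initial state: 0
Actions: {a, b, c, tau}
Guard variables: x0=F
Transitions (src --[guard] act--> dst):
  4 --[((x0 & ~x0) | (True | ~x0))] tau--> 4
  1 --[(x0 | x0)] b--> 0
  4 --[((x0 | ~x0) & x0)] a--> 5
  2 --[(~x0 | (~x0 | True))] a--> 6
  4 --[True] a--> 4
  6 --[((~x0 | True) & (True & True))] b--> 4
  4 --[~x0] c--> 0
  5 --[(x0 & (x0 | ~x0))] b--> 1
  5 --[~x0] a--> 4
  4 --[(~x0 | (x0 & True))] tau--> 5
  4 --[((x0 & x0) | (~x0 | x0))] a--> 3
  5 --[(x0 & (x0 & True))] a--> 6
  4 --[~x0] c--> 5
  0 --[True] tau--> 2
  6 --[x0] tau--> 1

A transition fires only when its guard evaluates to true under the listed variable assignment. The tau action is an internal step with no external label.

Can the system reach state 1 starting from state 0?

10 transition(s) survive guard evaluation.
L0 = {0}
L1 = {2}  now seen {0,2}
L2 = {6}  now seen {0,2,6}
L3 = {4}  now seen {0,2,4,6}
L4 = {3,5}  now seen {0,2,3,4,5,6}
R = {0,2,3,4,5,6}

Answer: UNREACHABLE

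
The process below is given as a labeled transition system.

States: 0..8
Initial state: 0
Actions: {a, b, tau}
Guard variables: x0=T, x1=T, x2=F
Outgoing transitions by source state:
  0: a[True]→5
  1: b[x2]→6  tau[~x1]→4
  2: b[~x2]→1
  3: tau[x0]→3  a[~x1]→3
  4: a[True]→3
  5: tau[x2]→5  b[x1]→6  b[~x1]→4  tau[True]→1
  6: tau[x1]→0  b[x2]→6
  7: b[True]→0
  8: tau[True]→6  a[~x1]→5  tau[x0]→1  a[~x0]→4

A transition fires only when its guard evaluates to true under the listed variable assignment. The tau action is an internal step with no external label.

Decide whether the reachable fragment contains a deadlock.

Answer: DEADLOCK at state 1

Trace:
Reachable = {0,1,5,6}
  0: a→5  [deg 1]
  1: ∅  [STUCK]
  5: b→6  tau→1  [deg 2]
  6: tau→0  [deg 1]
Path to 1: a·tau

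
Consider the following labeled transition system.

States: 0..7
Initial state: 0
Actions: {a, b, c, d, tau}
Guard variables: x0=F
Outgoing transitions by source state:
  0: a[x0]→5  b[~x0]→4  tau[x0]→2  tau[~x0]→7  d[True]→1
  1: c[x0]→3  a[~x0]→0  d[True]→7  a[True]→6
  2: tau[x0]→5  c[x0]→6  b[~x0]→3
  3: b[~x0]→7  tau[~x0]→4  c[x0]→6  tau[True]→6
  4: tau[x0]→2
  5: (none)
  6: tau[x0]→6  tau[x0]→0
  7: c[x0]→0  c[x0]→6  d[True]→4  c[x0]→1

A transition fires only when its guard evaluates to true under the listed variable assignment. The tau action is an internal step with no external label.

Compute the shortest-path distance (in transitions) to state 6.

BFS to 6:
  Layer 0: {0}
  Layer 1: {1,4,7}
  Layer 2: {6}
6 enters at depth 2; path d·a

Answer: 2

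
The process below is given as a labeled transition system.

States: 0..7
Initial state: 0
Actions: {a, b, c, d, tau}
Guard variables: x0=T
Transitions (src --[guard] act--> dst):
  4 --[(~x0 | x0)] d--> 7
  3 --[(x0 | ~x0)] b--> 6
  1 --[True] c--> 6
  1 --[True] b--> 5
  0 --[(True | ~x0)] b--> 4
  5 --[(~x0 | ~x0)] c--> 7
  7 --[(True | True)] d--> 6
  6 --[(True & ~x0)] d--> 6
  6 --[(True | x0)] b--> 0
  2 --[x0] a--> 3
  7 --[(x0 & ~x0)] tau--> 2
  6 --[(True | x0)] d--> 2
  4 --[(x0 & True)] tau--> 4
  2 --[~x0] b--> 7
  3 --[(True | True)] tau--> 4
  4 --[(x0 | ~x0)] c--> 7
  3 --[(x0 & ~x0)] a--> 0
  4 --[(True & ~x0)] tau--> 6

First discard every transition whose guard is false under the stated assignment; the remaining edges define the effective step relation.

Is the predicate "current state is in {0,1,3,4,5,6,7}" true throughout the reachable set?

Safe = {0,1,3,4,5,6,7}
R = {0,2,3,4,6,7}
  0: safe
  2: ✗ unsafe
  3: safe
  4: safe
  6: safe
  7: safe
counterexample path to 2: b·d·d·d

Answer: INVARIANT VIOLATED at state 2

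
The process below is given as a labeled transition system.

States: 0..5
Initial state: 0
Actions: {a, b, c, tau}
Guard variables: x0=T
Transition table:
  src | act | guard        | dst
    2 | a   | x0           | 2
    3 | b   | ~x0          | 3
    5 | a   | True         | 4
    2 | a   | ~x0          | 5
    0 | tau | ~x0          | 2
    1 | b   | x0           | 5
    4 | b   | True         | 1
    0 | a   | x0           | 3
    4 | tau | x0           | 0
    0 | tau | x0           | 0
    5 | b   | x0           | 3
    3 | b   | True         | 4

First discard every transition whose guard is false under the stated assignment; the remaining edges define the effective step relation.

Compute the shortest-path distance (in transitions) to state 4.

Answer: 2

Analysis:
BFS to 4:
  Layer 0: {0}
  Layer 1: {3}
  Layer 2: {4}
depth(4)=2, e.g. a·b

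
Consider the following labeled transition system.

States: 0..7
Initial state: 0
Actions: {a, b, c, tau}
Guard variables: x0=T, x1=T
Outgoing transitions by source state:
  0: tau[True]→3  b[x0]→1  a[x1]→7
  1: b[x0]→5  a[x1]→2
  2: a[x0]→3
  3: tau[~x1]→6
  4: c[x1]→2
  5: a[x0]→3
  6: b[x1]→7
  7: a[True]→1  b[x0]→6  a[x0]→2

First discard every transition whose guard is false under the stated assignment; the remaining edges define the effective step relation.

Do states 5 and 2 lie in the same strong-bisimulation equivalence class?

Refine partition for ~:
  π0 = {{0,1,2,3,4,5,6,7}}
  π1 = {{0},{1,7},{2,5},{3},{4},{6}}
  π2 = {{0},{1},{2,5},{3},{4},{6},{7}}
stable after 3 split(s): 7 block(s)
class of 5: {2,5}; class of 2: {2,5}

Answer: BISIMILAR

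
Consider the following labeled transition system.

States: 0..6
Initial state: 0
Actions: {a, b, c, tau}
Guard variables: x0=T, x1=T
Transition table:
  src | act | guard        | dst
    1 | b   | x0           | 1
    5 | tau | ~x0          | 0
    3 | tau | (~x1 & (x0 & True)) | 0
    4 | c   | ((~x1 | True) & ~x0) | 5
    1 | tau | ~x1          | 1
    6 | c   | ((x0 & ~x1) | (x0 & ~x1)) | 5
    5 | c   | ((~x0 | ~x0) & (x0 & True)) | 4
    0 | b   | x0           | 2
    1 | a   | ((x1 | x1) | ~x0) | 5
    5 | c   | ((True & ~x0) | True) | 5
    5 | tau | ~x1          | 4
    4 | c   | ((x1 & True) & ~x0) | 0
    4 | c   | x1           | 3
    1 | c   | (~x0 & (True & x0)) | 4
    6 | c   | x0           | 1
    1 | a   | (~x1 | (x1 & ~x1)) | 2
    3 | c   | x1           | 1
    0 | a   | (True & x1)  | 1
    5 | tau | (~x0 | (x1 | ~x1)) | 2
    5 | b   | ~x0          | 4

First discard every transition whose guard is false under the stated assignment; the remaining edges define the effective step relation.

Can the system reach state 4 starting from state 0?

Answer: UNREACHABLE

Trace:
Guard filter leaves 9 enabled edge(s).
Layer 0: {0}
Layer 1: {1,2}  cumulative {0,1,2}
Layer 2: {5}  cumulative {0,1,2,5}
Reach set: {0,1,2,5}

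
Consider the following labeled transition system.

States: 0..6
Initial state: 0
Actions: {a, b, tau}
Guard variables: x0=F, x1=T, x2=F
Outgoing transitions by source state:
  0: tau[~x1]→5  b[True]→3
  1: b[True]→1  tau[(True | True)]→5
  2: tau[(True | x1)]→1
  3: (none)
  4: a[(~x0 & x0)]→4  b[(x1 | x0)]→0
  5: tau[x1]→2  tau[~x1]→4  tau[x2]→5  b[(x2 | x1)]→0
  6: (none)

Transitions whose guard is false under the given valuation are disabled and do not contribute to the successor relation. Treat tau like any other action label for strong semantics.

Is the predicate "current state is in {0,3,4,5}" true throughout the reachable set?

Answer: INVARIANT HOLDS

Working:
Safe = {0,3,4,5}
R = {0,3}
  0: ✓
  3: ✓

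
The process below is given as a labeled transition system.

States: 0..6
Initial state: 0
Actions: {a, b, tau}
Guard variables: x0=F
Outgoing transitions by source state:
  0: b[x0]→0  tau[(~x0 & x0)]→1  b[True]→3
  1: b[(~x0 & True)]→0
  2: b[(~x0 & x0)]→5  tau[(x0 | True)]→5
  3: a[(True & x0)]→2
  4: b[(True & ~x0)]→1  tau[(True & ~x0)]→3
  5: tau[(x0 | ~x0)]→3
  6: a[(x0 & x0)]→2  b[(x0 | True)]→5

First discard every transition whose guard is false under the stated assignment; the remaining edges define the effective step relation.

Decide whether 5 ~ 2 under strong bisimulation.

Refine partition for ~:
  round 0: {{0,1,2,3,4,5,6}}
  round 1: {{0,1,6},{2,5},{3},{4}}
  round 2: {{0},{1},{2},{3},{4},{5},{6}}
stable after 3 split(s): 7 block(s)
5∈{5}, 2∈{2}

Answer: NOT BISIMILAR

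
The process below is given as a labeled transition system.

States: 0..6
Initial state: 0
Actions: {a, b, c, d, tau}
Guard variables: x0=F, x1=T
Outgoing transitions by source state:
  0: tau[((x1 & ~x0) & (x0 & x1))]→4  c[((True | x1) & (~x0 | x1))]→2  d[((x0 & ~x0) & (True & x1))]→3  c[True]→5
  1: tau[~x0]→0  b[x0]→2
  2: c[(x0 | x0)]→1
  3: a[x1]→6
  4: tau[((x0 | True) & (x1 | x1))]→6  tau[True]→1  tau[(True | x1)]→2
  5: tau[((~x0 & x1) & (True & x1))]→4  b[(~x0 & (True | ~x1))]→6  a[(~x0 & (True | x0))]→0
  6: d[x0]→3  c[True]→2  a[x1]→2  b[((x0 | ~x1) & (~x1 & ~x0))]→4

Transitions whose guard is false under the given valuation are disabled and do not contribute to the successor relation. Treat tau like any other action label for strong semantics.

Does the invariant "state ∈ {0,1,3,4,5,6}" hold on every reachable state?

Allowed set {0,1,3,4,5,6}
Reachable = {0,1,2,4,5,6}
  0: ok
  1: ok
  2: ✗ unsafe
  4: ok
  5: ok
  6: ok
reach 2 via c — violates

Answer: INVARIANT VIOLATED at state 2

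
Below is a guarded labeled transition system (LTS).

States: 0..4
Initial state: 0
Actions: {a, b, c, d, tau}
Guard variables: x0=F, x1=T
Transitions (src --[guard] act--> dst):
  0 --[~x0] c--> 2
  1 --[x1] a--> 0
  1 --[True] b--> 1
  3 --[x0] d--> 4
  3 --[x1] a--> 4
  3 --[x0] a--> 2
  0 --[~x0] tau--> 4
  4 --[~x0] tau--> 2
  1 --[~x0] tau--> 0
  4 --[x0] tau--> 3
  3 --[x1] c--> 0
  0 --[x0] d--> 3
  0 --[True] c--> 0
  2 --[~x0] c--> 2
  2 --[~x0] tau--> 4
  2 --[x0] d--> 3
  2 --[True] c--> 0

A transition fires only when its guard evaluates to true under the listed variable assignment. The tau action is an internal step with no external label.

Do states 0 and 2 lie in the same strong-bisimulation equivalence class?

Compute ~ classes (split until stable):
  P[0] = {{0,1,2,3,4}}
  P[1] = {{0,2},{1},{3},{4}}
stable after 2 split(s): 4 block(s)
class of 0: {0,2}; class of 2: {0,2}

Answer: BISIMILAR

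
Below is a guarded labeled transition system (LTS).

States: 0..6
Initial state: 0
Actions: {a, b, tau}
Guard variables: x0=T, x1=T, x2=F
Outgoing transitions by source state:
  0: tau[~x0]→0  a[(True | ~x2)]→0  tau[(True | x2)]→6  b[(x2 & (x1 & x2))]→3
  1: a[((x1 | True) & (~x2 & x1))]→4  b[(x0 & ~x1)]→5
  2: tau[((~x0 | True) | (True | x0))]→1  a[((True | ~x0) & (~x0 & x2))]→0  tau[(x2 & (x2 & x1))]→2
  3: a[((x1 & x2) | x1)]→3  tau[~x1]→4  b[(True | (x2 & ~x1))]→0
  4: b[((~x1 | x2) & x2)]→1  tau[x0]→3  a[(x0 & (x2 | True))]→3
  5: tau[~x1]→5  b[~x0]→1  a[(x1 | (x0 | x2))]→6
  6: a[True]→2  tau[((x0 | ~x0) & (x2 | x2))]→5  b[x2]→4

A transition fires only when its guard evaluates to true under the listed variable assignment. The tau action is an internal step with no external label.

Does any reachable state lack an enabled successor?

Answer: DEADLOCK-FREE

Working:
R = {0,1,2,3,4,6}
  0: a→0  tau→6  [2 exit(s)]
  1: a→4  [1 exit(s)]
  2: tau→1  [1 exit(s)]
  3: a→3  b→0  [2 exit(s)]
  4: a→3  tau→3  [2 exit(s)]
  6: a→2  [1 exit(s)]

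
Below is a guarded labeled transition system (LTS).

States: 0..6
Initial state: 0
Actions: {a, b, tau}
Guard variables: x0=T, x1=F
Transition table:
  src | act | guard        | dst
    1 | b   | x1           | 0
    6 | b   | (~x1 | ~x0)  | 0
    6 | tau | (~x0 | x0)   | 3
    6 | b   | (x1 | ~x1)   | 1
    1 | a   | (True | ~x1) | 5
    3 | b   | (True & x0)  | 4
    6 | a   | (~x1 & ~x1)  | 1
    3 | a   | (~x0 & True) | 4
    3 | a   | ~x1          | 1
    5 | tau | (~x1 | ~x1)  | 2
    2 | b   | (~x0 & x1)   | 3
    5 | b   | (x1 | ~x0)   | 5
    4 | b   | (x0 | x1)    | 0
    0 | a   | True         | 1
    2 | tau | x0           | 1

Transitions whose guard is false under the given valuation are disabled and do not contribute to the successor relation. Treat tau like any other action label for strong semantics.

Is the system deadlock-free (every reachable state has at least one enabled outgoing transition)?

R = {0,1,2,5}
  0: a→1  [1 exit(s)]
  1: a→5  [1 exit(s)]
  2: tau→1  [1 exit(s)]
  5: tau→2  [1 exit(s)]

Answer: DEADLOCK-FREE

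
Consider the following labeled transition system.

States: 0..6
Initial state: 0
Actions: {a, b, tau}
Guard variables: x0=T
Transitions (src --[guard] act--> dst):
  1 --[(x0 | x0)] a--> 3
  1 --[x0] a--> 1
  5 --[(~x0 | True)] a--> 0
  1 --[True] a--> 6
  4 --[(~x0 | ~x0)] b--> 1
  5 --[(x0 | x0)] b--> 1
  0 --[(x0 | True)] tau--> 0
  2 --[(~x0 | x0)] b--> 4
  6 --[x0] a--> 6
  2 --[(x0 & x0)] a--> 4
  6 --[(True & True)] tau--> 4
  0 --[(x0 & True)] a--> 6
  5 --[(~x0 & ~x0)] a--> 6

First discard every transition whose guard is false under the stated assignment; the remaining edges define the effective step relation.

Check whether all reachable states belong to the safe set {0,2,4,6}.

Allowed set {0,2,4,6}
Reachable = {0,4,6}
  0: ok
  4: ok
  6: ok

Answer: INVARIANT HOLDS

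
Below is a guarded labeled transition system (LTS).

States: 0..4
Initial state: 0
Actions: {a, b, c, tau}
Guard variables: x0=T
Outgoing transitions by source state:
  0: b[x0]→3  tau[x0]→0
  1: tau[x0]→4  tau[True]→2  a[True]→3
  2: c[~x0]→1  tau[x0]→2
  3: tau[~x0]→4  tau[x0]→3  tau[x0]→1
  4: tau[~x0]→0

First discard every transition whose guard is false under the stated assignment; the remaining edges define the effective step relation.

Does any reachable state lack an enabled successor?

Reach set: {0,1,2,3,4}
  0: b→3  tau→0  [2 out]
  1: a→3  tau→2  tau→4  [3 out]
  2: tau→2  [1 out]
  3: tau→1  tau→3  [2 out]
  4: ∅  [no exit]
witness 4: b·tau·tau

Answer: DEADLOCK at state 4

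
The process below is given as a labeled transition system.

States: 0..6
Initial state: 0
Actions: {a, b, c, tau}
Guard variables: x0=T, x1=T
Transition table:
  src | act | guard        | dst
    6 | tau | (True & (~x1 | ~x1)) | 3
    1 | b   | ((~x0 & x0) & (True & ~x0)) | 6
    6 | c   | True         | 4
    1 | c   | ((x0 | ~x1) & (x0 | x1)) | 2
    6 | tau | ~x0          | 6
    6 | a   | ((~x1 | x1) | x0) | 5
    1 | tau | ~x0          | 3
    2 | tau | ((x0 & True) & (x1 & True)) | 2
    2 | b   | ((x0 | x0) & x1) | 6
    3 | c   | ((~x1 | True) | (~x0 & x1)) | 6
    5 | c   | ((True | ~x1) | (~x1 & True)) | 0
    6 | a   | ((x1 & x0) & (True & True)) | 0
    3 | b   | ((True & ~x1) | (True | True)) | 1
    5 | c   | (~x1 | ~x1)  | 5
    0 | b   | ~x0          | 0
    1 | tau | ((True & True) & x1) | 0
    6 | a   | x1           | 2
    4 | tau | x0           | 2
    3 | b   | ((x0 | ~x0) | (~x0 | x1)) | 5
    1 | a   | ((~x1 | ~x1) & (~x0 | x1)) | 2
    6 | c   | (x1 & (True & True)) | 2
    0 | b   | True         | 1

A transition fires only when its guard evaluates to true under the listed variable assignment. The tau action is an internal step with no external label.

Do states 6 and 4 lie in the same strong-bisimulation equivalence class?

Compute ~ classes (split until stable):
  round 0: {{0,1,2,3,4,5,6}}
  round 1: {{0},{1},{2},{3},{4},{5},{6}}
Fixed point at round 2; 7 class(es).
class of 6: {6}; class of 4: {4}

Answer: NOT BISIMILAR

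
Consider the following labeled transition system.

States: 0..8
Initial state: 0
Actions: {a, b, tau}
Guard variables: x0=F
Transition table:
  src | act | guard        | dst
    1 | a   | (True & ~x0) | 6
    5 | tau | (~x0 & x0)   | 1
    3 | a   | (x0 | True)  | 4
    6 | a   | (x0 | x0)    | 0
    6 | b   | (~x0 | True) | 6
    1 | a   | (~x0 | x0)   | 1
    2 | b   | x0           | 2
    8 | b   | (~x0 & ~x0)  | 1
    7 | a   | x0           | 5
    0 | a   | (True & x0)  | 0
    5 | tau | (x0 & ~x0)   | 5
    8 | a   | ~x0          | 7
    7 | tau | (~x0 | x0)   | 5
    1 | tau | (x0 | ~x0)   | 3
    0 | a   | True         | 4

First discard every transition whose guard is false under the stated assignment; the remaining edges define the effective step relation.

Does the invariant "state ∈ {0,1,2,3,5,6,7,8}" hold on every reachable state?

Answer: INVARIANT VIOLATED at state 4

Working:
Inv-set: {0,1,2,3,5,6,7,8}
R = {0,4}
  0: ok
  4: VIOLATES
witness against invariant: a → 4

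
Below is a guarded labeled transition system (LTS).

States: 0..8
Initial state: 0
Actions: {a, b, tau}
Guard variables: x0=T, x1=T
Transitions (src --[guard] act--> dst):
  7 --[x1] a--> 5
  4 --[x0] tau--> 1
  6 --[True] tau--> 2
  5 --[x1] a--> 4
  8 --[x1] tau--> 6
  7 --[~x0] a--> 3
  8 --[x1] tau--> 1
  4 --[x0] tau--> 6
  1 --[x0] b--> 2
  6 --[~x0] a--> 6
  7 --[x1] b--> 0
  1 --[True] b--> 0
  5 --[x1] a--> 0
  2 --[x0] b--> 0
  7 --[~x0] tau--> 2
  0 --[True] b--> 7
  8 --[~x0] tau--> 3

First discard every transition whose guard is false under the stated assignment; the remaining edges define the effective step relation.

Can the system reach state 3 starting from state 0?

After dropping false guards: 13 live edges.
depth 0: {0}
depth 1: {7}  cumulative {0,7}
depth 2: {5}  cumulative {0,5,7}
depth 3: {4}  cumulative {0,4,5,7}
depth 4: {1,6}  cumulative {0,1,4,5,6,7}
depth 5: {2}  cumulative {0,1,2,4,5,6,7}
R = {0,1,2,4,5,6,7}

Answer: UNREACHABLE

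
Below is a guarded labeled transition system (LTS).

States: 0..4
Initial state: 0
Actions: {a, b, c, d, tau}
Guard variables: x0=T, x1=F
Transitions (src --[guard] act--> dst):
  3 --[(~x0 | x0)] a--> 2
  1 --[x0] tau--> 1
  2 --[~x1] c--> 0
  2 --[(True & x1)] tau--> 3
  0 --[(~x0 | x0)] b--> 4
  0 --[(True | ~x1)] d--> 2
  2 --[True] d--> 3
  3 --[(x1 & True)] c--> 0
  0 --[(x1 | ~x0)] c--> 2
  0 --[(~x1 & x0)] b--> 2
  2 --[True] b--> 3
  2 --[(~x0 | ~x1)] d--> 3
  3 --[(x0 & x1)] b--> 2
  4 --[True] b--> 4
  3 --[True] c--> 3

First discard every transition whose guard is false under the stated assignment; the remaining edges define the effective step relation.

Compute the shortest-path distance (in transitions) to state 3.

Answer: 2

Working:
Layered search for 3:
  L0 = {0}
  L1 = {2,4}
  L2 = {3}
3 enters at depth 2; path b·b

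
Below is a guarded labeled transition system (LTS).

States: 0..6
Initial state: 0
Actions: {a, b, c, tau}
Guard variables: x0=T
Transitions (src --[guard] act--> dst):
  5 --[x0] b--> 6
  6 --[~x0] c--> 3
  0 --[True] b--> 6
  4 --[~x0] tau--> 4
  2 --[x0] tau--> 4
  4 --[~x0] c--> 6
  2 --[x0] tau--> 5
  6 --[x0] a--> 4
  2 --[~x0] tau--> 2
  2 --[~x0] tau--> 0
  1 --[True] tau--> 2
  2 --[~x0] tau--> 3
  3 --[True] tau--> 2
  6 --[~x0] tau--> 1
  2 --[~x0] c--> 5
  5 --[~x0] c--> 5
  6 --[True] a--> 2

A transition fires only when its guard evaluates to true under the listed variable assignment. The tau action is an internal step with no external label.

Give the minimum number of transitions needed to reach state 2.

Breadth-first toward 2:
  Layer 0: {0}
  Layer 1: {6}
  Layer 2: {2,4}
depth(2)=2, e.g. b·a

Answer: 2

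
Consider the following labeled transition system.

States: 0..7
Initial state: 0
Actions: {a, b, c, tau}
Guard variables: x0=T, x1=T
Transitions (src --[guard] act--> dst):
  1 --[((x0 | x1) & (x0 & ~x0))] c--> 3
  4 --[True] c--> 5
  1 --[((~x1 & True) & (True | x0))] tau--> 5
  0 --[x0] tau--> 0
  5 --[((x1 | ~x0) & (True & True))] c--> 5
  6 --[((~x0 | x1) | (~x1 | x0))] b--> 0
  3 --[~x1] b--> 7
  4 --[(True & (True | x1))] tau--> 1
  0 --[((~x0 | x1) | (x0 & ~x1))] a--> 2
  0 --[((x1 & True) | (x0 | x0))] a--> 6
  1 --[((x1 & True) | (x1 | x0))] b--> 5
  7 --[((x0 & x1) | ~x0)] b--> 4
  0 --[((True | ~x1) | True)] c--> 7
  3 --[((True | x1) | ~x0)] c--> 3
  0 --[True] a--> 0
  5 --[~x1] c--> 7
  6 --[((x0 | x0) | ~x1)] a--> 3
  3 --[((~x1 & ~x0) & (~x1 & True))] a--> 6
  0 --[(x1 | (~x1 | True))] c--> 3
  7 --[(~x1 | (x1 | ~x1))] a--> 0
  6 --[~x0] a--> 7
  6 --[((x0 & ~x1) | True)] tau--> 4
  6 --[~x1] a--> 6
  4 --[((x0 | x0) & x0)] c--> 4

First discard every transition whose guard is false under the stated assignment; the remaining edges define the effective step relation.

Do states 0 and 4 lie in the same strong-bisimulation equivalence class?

Bisimulation quotient by refinement:
  P[0] = {{0,1,2,3,4,5,6,7}}
  P[1] = {{0},{1},{2},{3,5},{4},{6},{7}}
stable after 2 split(s): 7 block(s)
0∈{0}, 4∈{4}

Answer: NOT BISIMILAR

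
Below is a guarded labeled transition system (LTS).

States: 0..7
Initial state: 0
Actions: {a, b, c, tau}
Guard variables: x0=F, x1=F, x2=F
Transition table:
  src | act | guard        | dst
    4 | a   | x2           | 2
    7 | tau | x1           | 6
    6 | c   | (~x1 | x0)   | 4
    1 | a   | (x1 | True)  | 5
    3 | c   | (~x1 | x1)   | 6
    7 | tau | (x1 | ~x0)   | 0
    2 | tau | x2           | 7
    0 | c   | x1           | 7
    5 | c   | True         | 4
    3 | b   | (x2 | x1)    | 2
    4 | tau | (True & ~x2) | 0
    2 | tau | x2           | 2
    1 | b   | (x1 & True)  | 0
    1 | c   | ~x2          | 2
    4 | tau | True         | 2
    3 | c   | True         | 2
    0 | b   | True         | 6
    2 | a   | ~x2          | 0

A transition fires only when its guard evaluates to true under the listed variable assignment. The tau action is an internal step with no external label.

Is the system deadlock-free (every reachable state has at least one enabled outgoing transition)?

Reachable = {0,2,4,6}
  0: b→6  [1 out]
  2: a→0  [1 out]
  4: tau→0  tau→2  [2 out]
  6: c→4  [1 out]

Answer: DEADLOCK-FREE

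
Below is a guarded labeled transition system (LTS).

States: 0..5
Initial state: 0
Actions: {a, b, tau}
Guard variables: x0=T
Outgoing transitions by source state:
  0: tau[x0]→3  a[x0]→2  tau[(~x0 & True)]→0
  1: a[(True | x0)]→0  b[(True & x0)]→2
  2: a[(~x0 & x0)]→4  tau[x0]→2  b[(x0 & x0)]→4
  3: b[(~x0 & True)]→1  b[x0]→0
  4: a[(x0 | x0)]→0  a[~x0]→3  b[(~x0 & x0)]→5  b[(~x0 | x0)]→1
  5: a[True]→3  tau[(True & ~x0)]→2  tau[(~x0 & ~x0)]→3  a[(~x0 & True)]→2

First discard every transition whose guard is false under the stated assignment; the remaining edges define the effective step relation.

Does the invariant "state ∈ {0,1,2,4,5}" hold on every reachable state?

Answer: INVARIANT VIOLATED at state 3

Trace:
Safe = {0,1,2,4,5}
Reach set: {0,1,2,3,4}
  0: ok
  1: ok
  2: ok
  3: VIOLATES
  4: ok
witness against invariant: tau → 3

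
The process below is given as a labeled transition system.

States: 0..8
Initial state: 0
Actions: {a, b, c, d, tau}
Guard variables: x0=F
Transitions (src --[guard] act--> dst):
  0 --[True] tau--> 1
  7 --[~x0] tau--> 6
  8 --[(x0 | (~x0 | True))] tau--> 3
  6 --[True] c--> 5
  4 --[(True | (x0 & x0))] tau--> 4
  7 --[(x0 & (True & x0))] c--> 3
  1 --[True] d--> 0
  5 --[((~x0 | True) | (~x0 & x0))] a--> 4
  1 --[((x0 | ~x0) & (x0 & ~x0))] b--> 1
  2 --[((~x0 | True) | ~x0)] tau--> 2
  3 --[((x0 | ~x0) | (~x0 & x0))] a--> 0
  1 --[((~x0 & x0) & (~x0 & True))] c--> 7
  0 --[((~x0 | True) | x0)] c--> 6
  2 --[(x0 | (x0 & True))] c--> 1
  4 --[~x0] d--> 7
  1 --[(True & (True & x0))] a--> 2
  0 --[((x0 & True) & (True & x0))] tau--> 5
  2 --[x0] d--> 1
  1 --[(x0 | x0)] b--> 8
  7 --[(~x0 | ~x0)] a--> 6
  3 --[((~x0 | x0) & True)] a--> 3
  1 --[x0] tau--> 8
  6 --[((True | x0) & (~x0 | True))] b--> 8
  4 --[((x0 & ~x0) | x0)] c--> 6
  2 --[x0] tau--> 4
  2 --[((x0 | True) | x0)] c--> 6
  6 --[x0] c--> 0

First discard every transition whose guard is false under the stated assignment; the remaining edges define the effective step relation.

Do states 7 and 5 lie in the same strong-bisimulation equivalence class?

Bisimulation quotient by refinement:
  round 0: {{0,1,2,3,4,5,6,7,8}}
  round 1: {{0,2},{1},{3,5},{4},{6},{7},{8}}
  round 2: {{0},{1},{2},{3},{4},{5},{6},{7},{8}}
stable after 3 split(s): 9 block(s)
class of 7: {7}; class of 5: {5}

Answer: NOT BISIMILAR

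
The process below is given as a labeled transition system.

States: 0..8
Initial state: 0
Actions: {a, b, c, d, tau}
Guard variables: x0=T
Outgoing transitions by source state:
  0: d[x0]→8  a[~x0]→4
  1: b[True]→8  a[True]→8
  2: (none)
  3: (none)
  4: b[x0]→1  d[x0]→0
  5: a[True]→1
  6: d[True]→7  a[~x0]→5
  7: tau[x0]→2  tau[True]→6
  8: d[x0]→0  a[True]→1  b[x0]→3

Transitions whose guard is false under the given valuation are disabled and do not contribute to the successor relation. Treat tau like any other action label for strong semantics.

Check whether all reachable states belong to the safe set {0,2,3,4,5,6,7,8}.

Answer: INVARIANT VIOLATED at state 1

Trace:
Inv-set: {0,2,3,4,5,6,7,8}
Reach set: {0,1,3,8}
  0: ok
  1: outside
  3: ok
  8: ok
witness against invariant: d·a → 1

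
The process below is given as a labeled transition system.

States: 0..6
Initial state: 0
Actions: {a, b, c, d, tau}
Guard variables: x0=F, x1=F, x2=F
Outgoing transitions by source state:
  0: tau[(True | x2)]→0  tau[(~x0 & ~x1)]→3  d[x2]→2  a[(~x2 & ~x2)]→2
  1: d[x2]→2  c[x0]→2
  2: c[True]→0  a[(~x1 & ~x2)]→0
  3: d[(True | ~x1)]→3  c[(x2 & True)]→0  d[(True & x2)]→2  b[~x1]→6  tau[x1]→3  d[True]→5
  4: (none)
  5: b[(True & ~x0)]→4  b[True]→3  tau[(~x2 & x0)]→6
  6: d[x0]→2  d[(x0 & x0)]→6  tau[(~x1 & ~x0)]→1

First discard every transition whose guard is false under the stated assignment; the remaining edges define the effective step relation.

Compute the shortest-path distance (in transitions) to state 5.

Answer: 2

Working:
Layered search for 5:
  depth 0: {0}
  depth 1: {2,3}
  depth 2: {5,6}
first hit 5 at d=2 via tau·d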